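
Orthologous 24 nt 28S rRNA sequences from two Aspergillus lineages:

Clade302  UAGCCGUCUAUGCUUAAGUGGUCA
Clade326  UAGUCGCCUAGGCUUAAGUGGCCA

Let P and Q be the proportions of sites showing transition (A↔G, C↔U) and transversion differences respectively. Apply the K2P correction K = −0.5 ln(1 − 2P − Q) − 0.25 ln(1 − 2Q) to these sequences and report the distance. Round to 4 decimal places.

0.1942

Mismatches occur at site 4 (C→U, transition), site 7 (U→C, transition), site 11 (U→G, transversion), site 22 (U→C, transition).
Of the 4 differences, 3 transitions and 1 transversion over 24 sites: P = 3/24 = 0.125000, Q = 1/24 = 0.041667.
d = −0.5·ln(0.708333) − 0.25·ln(0.916666) = −0.5·(-0.344841) − 0.25·(-0.087012) = 0.1942.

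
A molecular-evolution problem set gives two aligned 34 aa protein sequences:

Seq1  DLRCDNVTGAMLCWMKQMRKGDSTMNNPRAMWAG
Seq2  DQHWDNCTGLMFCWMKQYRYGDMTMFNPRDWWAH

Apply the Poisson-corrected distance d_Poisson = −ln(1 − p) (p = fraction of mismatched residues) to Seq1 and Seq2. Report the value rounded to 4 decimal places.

0.4818

The sequences differ at positions 2 (L/Q), 3 (R/H), 4 (C/W), 7 (V/C), 10 (A/L), 12 (L/F), 18 (M/Y), 20 (K/Y), 23 (S/M), 26 (N/F), 30 (A/D), 31 (M/W), 34 (G/H).
p = 13/34 = 0.382353.
d = −ln(1 − 0.382353) = −ln(0.617647) = 0.4818.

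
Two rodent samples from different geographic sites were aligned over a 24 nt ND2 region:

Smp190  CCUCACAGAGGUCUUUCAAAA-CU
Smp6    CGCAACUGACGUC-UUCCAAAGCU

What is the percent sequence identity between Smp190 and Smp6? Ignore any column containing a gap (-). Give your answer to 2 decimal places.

Excluding the 2 gap columns leaves 22 comparable sites.
The sequences differ at positions 2 (C/G), 3 (U/C), 4 (C/A), 7 (A/U), 10 (G/C), 18 (A/C).
16 of the 22 comparable sites match, so the percent identity is 16/22 × 100 = 72.73%.

72.73%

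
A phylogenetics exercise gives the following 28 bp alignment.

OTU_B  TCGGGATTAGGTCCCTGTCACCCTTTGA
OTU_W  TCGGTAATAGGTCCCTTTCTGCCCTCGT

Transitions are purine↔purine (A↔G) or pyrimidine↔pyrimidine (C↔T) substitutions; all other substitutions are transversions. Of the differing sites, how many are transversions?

6

Differing sites — 5:G/T (Tv); 7:T/A (Tv); 17:G/T (Tv); 20:A/T (Tv); 21:C/G (Tv); 24:T/C (Ti); 26:T/C (Ti); 28:A/T (Tv).
Of the 8 differences, 2 transitions and 6 transversions, so the answer is 6.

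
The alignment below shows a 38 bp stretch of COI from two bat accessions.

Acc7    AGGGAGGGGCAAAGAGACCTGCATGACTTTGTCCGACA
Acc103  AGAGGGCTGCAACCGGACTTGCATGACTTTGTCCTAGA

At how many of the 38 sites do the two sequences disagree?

The sequences differ at positions 3 (G/A), 5 (A/G), 7 (G/C), 8 (G/T), 13 (A/C), 14 (G/C), 15 (A/G), 19 (C/T), 35 (G/T), 37 (C/G).
That gives 10 mismatches out of 38 aligned sites, so the Hamming distance is 10.

10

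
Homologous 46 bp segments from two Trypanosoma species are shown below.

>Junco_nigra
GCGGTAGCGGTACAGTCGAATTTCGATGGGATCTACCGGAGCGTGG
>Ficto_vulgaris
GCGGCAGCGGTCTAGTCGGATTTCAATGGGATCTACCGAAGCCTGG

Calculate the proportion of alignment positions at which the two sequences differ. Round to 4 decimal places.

0.1522

Mismatches occur at site 5 (T/C), site 12 (A/C), site 13 (C/T), site 19 (A/G), site 25 (G/A), site 39 (G/A), site 43 (G/C).
There are 7 differences over 46 sites, so p = 7/46 = 0.1522.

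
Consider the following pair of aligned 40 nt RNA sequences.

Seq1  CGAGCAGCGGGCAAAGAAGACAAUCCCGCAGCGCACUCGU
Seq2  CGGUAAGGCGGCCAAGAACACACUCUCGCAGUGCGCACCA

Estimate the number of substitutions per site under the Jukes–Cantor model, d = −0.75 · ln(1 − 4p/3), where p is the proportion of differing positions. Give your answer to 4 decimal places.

0.4715

Differing sites — 3:A/G; 4:G/U; 5:C/A; 8:C/G; 9:G/C; 13:A/C; 19:G/C; 23:A/C; 26:C/U; 32:C/U; 35:A/G; 37:U/A; 39:G/C; 40:U/A.
p = 14/40 = 0.350000.
d = −0.75 · ln(1 − (4/3)·0.350000) = −0.75 · ln(0.533333) = −0.75 · (-0.628609) = 0.4715.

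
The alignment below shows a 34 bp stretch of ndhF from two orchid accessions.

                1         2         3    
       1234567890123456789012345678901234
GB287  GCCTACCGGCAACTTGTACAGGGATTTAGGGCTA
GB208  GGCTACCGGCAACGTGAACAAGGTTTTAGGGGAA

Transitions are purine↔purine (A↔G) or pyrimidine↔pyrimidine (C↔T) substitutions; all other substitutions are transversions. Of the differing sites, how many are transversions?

6

Differing sites — 2:C/G (Tv); 14:T/G (Tv); 17:T/A (Tv); 21:G/A (Ti); 24:A/T (Tv); 32:C/G (Tv); 33:T/A (Tv).
Of the 7 differences, 1 transition and 6 transversions, so the answer is 6.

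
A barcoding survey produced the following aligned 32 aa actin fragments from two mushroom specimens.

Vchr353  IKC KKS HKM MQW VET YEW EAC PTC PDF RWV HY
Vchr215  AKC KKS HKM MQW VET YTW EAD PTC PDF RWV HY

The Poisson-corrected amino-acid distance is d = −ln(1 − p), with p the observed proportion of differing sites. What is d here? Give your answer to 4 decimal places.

0.0984

The sequences differ at positions 1 (I/A), 17 (E/T), 21 (C/D).
p = 3/32 = 0.093750.
d = −ln(1 − 0.093750) = −ln(0.906250) = 0.0984.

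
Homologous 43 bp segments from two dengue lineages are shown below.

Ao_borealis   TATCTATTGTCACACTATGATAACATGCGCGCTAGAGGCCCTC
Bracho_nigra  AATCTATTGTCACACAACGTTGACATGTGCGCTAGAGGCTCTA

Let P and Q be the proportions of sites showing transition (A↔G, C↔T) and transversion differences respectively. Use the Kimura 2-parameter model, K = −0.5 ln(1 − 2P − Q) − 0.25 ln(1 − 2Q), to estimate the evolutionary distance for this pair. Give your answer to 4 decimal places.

0.2151

The sequences differ at positions 1 (T/A, transversion), 16 (T/A, transversion), 18 (T/C, transition), 20 (A/T, transversion), 22 (A/G, transition), 28 (C/T, transition), 40 (C/T, transition), 43 (C/A, transversion).
Of the 8 differences, 4 transitions and 4 transversions over 43 sites: P = 4/43 = 0.093023, Q = 4/43 = 0.093023.
d = −0.5·ln(0.720931) − 0.25·ln(0.813954) = −0.5·(-0.327212) − 0.25·(-0.205851) = 0.2151.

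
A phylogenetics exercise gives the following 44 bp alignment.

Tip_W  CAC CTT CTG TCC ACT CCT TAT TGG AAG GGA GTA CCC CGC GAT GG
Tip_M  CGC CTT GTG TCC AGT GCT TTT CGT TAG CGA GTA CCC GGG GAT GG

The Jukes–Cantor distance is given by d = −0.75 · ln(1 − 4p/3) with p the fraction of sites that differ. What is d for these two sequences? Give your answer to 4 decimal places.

0.3041

Mismatches occur at site 2 (A↔G), site 7 (C↔G), site 14 (C↔G), site 16 (C↔G), site 20 (A↔T), site 22 (T↔C), site 24 (G↔T), site 25 (A↔T), site 28 (G↔C), site 37 (C↔G), site 39 (C↔G).
p = 11/44 = 0.250000.
d = −0.75 · ln(1 − (4/3)·0.250000) = −0.75 · ln(0.666667) = −0.75 · (-0.405465) = 0.3041.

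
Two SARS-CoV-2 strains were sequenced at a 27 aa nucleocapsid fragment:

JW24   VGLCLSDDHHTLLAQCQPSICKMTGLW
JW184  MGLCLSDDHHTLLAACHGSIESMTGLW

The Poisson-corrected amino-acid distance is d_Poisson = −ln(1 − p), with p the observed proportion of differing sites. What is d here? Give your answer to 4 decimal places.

Mismatches occur at site 1 (V→M), site 15 (Q→A), site 17 (Q→H), site 18 (P→G), site 21 (C→E), site 22 (K→S).
p = 6/27 = 0.222222.
d = −ln(1 − 0.222222) = −ln(0.777778) = 0.2513.

0.2513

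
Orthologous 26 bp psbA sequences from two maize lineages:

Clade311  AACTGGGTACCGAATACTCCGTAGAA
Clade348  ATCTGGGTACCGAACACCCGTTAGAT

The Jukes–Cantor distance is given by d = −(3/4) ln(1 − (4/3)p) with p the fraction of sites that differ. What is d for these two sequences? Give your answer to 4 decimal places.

Mismatches occur at site 2 (A→T), site 15 (T→C), site 18 (T→C), site 20 (C→G), site 21 (G→T), site 26 (A→T).
p = 6/26 = 0.230769.
d = −0.75 · ln(1 − (4/3)·0.230769) = −0.75 · ln(0.692308) = −0.75 · (-0.367724) = 0.2758.

0.2758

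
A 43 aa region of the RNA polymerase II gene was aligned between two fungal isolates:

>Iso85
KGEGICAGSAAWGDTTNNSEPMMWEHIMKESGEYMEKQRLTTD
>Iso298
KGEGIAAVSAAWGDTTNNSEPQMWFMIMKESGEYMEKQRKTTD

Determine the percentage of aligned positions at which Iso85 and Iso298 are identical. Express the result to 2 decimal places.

The sequences differ at positions 6 (C/A), 8 (G/V), 22 (M/Q), 25 (E/F), 26 (H/M), 40 (L/K).
37 of the 43 sites match, so the percent identity is 37/43 × 100 = 86.05%.

86.05%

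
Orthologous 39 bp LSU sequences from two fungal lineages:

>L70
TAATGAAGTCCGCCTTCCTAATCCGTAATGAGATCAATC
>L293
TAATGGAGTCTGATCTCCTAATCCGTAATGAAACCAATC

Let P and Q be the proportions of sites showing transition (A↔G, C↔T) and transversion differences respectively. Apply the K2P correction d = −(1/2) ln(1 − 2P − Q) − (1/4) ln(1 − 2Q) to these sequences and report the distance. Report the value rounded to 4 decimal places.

0.2159

The sequences differ at positions 6 (A/G, transition), 11 (C/T, transition), 13 (C/A, transversion), 14 (C/T, transition), 15 (T/C, transition), 32 (G/A, transition), 34 (T/C, transition).
Of the 7 differences, 6 transitions and 1 transversion over 39 sites: P = 6/39 = 0.153846, Q = 1/39 = 0.025641.
d = −0.5·ln(0.666667) − 0.25·ln(0.948718) = −0.5·(-0.405465) − 0.25·(-0.052644) = 0.2159.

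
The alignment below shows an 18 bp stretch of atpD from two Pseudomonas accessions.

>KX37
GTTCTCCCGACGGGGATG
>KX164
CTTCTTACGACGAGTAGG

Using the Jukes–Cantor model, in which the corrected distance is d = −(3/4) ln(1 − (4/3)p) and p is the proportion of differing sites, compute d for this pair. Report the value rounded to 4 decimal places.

Mismatches occur at site 1 (G→C), site 6 (C→T), site 7 (C→A), site 13 (G→A), site 15 (G→T), site 17 (T→G).
p = 6/18 = 0.333333.
d = −0.75 · ln(1 − (4/3)·0.333333) = −0.75 · ln(0.555556) = −0.75 · (-0.587786) = 0.4408.

0.4408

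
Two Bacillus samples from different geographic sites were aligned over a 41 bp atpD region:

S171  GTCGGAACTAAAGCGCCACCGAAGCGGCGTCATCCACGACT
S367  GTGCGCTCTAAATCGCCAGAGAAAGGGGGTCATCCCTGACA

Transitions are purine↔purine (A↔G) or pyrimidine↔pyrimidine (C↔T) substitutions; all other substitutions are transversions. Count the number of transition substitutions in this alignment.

The sequences differ at positions 3 (C/G, transversion), 4 (G/C, transversion), 6 (A/C, transversion), 7 (A/T, transversion), 13 (G/T, transversion), 19 (C/G, transversion), 20 (C/A, transversion), 24 (G/A, transition), 25 (C/G, transversion), 28 (C/G, transversion), 36 (A/C, transversion), 37 (C/T, transition), 41 (T/A, transversion).
Of the 13 differences, 2 transitions and 11 transversions, so the answer is 2.

2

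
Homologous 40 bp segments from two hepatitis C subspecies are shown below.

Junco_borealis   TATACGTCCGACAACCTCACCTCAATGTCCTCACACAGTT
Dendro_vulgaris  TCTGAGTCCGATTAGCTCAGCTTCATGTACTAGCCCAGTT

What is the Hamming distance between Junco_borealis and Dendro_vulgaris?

13

Differing sites — 2:A/C; 4:A/G; 5:C/A; 12:C/T; 13:A/T; 15:C/G; 20:C/G; 23:C/T; 24:A/C; 29:C/A; 32:C/A; 33:A/G; 35:A/C.
That gives 13 mismatches out of 40 aligned sites, so the Hamming distance is 13.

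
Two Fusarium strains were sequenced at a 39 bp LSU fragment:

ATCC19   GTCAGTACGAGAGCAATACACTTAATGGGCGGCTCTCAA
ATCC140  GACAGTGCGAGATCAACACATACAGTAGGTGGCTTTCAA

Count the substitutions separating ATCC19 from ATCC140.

The sequences differ at positions 2 (T/A), 7 (A/G), 13 (G/T), 17 (T/C), 21 (C/T), 22 (T/A), 23 (T/C), 25 (A/G), 27 (G/A), 30 (C/T), 35 (C/T).
That gives 11 mismatches out of 39 aligned sites, so the Hamming distance is 11.

11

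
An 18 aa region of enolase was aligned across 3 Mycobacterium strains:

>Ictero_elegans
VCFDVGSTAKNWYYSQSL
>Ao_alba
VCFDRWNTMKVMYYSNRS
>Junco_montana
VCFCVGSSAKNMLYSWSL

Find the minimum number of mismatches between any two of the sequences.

Pairwise Hamming distances:
  Ictero_elegans vs Ao_alba: 9
  Ictero_elegans vs Junco_montana: 5
  Ao_alba vs Junco_montana: 11
The smallest is 5, between Ictero_elegans and Junco_montana.

5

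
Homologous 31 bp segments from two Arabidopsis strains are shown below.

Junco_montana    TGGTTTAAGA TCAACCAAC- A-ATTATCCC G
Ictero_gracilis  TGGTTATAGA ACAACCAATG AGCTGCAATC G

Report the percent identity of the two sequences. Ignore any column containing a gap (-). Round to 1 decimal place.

65.5%

Excluding the 2 gap columns leaves 29 comparable sites.
Mismatches occur at site 6 (T/A), site 7 (A/T), site 11 (T/A), site 19 (C/T), site 23 (A/C), site 25 (T/G), site 26 (A/C), site 27 (T/A), site 28 (C/A), site 29 (C/T).
19 of the 29 comparable sites match, so the percent identity is 19/29 × 100 = 65.5%.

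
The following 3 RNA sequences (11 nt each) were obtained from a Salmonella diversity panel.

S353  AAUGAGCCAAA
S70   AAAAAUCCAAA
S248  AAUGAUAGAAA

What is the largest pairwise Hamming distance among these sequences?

4

Pairwise Hamming distances:
  S353 vs S70: 3
  S353 vs S248: 3
  S70 vs S248: 4
The largest is 4, between S70 and S248.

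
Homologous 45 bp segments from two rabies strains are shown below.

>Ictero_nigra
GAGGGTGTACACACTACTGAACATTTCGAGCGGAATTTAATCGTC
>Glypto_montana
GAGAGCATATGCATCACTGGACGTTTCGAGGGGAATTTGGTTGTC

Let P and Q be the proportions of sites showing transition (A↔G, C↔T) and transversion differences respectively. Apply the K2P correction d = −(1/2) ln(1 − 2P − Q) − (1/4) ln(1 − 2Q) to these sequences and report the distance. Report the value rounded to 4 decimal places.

Mismatches occur at site 4 (G/A, transition), site 6 (T/C, transition), site 7 (G/A, transition), site 10 (C/T, transition), site 11 (A/G, transition), site 14 (C/T, transition), site 15 (T/C, transition), site 20 (A/G, transition), site 23 (A/G, transition), site 31 (C/G, transversion), site 39 (A/G, transition), site 40 (A/G, transition), site 42 (C/T, transition).
Of the 13 differences, 12 transitions and 1 transversion over 45 sites: P = 12/45 = 0.266667, Q = 1/45 = 0.022222.
d = −0.5·ln(0.444444) − 0.25·ln(0.955556) = −0.5·(-0.810931) − 0.25·(-0.045462) = 0.4168.

0.4168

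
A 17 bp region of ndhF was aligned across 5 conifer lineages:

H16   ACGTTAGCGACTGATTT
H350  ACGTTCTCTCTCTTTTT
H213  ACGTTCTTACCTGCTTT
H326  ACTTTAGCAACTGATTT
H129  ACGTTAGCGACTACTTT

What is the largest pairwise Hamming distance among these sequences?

9

Pairwise Hamming distances:
  H16 vs H350: 8
  H16 vs H213: 6
  H16 vs H326: 2
  H16 vs H129: 2
  H350 vs H213: 6
  H350 vs H326: 9
  H350 vs H129: 8
  H213 vs H326: 6
  H213 vs H129: 6
  H326 vs H129: 4
The largest is 9, between H350 and H326.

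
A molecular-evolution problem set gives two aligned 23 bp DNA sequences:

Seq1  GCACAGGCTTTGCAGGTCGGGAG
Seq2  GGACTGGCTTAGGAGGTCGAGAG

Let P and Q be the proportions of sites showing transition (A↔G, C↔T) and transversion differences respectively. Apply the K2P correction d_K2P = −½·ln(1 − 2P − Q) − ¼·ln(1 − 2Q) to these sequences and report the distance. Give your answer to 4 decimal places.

0.2580

Mismatches occur at site 2 (C→G, transversion), site 5 (A→T, transversion), site 11 (T→A, transversion), site 13 (C→G, transversion), site 20 (G→A, transition).
Of the 5 differences, 1 transition and 4 transversions over 23 sites: P = 1/23 = 0.043478, Q = 4/23 = 0.173913.
d = −0.5·ln(0.739131) − 0.25·ln(0.652174) = −0.5·(-0.302280) − 0.25·(-0.427444) = 0.2580.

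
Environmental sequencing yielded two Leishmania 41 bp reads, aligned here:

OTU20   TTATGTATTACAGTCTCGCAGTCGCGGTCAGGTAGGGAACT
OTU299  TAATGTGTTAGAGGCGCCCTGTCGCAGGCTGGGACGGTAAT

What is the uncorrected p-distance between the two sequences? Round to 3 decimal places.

0.341

Mismatches occur at site 2 (T/A), site 7 (A/G), site 11 (C/G), site 14 (T/G), site 16 (T/G), site 18 (G/C), site 20 (A/T), site 26 (G/A), site 28 (T/G), site 30 (A/T), site 33 (T/G), site 35 (G/C), site 38 (A/T), site 40 (C/A).
There are 14 differences over 41 sites, so p = 14/41 = 0.341.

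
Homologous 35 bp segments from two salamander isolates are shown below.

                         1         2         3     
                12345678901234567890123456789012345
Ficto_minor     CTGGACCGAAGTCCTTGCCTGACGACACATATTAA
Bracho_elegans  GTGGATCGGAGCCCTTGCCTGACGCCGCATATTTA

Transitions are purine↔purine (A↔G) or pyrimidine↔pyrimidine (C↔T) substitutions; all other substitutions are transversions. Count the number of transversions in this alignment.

3

Differing sites — 1:C/G (Tv); 6:C/T (Ti); 9:A/G (Ti); 12:T/C (Ti); 25:A/C (Tv); 27:A/G (Ti); 34:A/T (Tv).
Of the 7 differences, 4 transitions and 3 transversions, so the answer is 3.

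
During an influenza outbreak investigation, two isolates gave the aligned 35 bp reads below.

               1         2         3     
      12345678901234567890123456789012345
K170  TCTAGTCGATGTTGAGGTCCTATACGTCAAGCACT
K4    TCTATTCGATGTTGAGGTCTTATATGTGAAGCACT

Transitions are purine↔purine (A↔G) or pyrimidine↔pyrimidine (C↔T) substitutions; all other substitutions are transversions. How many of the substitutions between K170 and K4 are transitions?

2

Mismatches occur at site 5 (G/T, transversion), site 20 (C/T, transition), site 25 (C/T, transition), site 28 (C/G, transversion).
Of the 4 differences, 2 transitions and 2 transversions, so the answer is 2.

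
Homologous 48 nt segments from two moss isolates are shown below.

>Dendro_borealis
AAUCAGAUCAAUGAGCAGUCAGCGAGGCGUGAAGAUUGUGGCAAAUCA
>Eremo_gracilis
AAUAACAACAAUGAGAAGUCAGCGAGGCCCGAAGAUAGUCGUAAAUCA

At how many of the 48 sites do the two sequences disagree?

9

Mismatches occur at site 4 (C/A), site 6 (G/C), site 8 (U/A), site 16 (C/A), site 29 (G/C), site 30 (U/C), site 37 (U/A), site 40 (G/C), site 42 (C/U).
That gives 9 mismatches out of 48 aligned sites, so the Hamming distance is 9.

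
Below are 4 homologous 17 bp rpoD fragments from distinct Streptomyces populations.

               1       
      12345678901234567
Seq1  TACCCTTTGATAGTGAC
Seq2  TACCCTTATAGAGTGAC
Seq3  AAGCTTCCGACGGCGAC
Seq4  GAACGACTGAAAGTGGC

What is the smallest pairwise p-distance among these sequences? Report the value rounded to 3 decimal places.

0.176

Pairwise Hamming distances:
  Seq1 vs Seq2: 3
  Seq1 vs Seq3: 8
  Seq1 vs Seq4: 7
  Seq2 vs Seq3: 9
  Seq2 vs Seq4: 9
  Seq3 vs Seq4: 9
The smallest is 3 mismatches, between Seq1 and Seq2; p = 3/17 = 0.176.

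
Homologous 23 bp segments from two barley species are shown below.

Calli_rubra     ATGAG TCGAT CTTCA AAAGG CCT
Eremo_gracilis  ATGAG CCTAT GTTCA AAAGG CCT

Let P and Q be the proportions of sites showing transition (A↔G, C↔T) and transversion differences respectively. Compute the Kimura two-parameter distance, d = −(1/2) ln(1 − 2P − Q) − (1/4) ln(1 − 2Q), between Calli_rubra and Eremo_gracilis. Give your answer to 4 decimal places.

0.1433

Mismatches occur at site 6 (T/C, transition), site 8 (G/T, transversion), site 11 (C/G, transversion).
Of the 3 differences, 1 transition and 2 transversions over 23 sites: P = 1/23 = 0.043478, Q = 2/23 = 0.086957.
d = −0.5·ln(0.826087) − 0.25·ln(0.826086) = −0.5·(-0.191055) − 0.25·(-0.191056) = 0.1433.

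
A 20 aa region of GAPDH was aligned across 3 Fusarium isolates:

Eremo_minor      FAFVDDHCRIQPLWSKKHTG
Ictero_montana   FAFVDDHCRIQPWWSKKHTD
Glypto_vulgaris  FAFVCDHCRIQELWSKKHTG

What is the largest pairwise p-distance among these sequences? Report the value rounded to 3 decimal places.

0.200

Pairwise Hamming distances:
  Eremo_minor vs Ictero_montana: 2
  Eremo_minor vs Glypto_vulgaris: 2
  Ictero_montana vs Glypto_vulgaris: 4
The largest is 4 mismatches, between Ictero_montana and Glypto_vulgaris; p = 4/20 = 0.200.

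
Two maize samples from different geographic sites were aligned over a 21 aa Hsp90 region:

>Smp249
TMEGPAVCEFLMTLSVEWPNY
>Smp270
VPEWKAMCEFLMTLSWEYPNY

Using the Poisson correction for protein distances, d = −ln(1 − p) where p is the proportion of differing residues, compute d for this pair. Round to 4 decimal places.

0.4055

The sequences differ at positions 1 (T/V), 2 (M/P), 4 (G/W), 5 (P/K), 7 (V/M), 16 (V/W), 18 (W/Y).
p = 7/21 = 0.333333.
d = −ln(1 − 0.333333) = −ln(0.666667) = 0.4055.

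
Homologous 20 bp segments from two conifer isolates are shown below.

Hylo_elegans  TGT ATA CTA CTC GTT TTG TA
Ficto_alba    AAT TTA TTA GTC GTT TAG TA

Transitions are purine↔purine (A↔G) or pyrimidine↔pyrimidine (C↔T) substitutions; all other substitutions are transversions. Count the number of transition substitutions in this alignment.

2

The sequences differ at positions 1 (T/A, transversion), 2 (G/A, transition), 4 (A/T, transversion), 7 (C/T, transition), 10 (C/G, transversion), 17 (T/A, transversion).
Of the 6 differences, 2 transitions and 4 transversions, so the answer is 2.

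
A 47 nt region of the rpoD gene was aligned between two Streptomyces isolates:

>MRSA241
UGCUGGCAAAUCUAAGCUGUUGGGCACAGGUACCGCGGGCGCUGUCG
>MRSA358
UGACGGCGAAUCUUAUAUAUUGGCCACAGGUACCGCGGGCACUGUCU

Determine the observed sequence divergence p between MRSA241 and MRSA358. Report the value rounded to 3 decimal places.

0.213

Differing sites — 3:C/A; 4:U/C; 8:A/G; 14:A/U; 16:G/U; 17:C/A; 19:G/A; 24:G/C; 41:G/A; 47:G/U.
There are 10 differences over 47 sites, so p = 10/47 = 0.213.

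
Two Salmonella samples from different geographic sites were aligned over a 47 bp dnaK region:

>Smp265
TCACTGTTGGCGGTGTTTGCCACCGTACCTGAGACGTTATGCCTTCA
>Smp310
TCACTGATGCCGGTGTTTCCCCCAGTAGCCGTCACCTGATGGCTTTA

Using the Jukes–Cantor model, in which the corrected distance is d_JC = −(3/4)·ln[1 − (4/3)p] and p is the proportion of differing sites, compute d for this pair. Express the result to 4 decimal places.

0.3451

Mismatches occur at site 7 (T/A), site 10 (G/C), site 19 (G/C), site 22 (A/C), site 24 (C/A), site 28 (C/G), site 30 (T/C), site 32 (A/T), site 33 (G/C), site 36 (G/C), site 38 (T/G), site 42 (C/G), site 46 (C/T).
p = 13/47 = 0.276596.
d = −0.75 · ln(1 − (4/3)·0.276596) = −0.75 · ln(0.631205) = −0.75 · (-0.460125) = 0.3451.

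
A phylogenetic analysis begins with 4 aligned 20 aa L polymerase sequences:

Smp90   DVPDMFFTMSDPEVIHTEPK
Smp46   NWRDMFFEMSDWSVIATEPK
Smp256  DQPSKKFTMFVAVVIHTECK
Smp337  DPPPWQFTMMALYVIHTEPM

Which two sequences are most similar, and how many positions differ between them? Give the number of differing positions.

7

Pairwise Hamming distances:
  Smp90 vs Smp46: 7
  Smp90 vs Smp256: 9
  Smp90 vs Smp337: 9
  Smp46 vs Smp256: 13
  Smp46 vs Smp337: 13
  Smp256 vs Smp337: 10
The smallest is 7, between Smp90 and Smp46.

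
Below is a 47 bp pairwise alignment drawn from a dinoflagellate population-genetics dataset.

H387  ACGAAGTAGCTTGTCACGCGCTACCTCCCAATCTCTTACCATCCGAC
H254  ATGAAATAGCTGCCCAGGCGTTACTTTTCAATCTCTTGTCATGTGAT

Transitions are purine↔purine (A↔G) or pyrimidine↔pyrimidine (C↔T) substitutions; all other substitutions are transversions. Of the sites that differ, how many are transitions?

Differing sites — 2:C/T (Ti); 6:G/A (Ti); 12:T/G (Tv); 13:G/C (Tv); 14:T/C (Ti); 17:C/G (Tv); 21:C/T (Ti); 25:C/T (Ti); 27:C/T (Ti); 28:C/T (Ti); 38:A/G (Ti); 39:C/T (Ti); 43:C/G (Tv); 44:C/T (Ti); 47:C/T (Ti).
Of the 15 differences, 11 transitions and 4 transversions, so the answer is 11.

11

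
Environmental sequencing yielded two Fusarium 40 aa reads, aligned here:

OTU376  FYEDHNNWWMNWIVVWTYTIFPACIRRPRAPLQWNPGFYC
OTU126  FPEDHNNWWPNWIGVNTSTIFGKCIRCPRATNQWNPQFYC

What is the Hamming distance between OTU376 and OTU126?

The sequences differ at positions 2 (Y/P), 10 (M/P), 14 (V/G), 16 (W/N), 18 (Y/S), 22 (P/G), 23 (A/K), 27 (R/C), 31 (P/T), 32 (L/N), 37 (G/Q).
That gives 11 mismatches out of 40 aligned sites, so the Hamming distance is 11.

11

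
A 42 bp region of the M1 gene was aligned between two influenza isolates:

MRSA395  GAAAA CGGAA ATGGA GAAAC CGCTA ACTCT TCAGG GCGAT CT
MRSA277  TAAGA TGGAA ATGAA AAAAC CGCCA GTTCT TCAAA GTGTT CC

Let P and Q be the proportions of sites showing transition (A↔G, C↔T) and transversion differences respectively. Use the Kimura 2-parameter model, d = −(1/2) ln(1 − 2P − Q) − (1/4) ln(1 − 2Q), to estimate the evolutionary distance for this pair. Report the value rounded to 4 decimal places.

Differing sites — 1:G/T (Tv); 4:A/G (Ti); 6:C/T (Ti); 14:G/A (Ti); 16:G/A (Ti); 24:T/C (Ti); 26:A/G (Ti); 27:C/T (Ti); 34:G/A (Ti); 35:G/A (Ti); 37:C/T (Ti); 39:A/T (Tv); 42:T/C (Ti).
Of the 13 differences, 11 transitions and 2 transversions over 42 sites: P = 11/42 = 0.261905, Q = 2/42 = 0.047619.
d = −0.5·ln(0.428571) − 0.25·ln(0.904762) = −0.5·(-0.847299) − 0.25·(-0.100083) = 0.4487.

0.4487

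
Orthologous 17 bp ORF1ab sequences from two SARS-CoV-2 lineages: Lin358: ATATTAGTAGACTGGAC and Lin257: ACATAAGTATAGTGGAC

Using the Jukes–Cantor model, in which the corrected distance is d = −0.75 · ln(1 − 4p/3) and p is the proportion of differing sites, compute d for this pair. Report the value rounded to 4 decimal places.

0.2824

Differing sites — 2:T/C; 5:T/A; 10:G/T; 12:C/G.
p = 4/17 = 0.235294.
d = −0.75 · ln(1 − (4/3)·0.235294) = −0.75 · ln(0.686275) = −0.75 · (-0.376477) = 0.2824.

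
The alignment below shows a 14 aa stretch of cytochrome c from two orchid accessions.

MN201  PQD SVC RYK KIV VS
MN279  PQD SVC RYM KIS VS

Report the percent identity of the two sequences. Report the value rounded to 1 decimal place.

85.7%

The sequences differ at positions 9 (K/M), 12 (V/S).
12 of the 14 sites match, so the percent identity is 12/14 × 100 = 85.7%.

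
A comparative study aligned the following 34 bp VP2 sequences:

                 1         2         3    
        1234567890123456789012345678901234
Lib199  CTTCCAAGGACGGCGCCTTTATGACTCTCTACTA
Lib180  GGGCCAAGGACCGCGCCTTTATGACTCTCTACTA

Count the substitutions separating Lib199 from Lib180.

The sequences differ at positions 1 (C/G), 2 (T/G), 3 (T/G), 12 (G/C).
That gives 4 mismatches out of 34 aligned sites, so the Hamming distance is 4.

4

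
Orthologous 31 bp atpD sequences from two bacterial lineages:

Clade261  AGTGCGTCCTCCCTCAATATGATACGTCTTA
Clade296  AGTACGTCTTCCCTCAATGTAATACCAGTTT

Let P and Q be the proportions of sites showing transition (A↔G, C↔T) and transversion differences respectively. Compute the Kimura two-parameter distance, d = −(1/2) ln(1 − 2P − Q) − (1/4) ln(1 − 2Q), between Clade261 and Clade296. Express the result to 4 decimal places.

0.3194

The sequences differ at positions 4 (G/A, transition), 9 (C/T, transition), 19 (A/G, transition), 21 (G/A, transition), 26 (G/C, transversion), 27 (T/A, transversion), 28 (C/G, transversion), 31 (A/T, transversion).
Of the 8 differences, 4 transitions and 4 transversions over 31 sites: P = 4/31 = 0.129032, Q = 4/31 = 0.129032.
d = −0.5·ln(0.612904) − 0.25·ln(0.741936) = −0.5·(-0.489547) − 0.25·(-0.298492) = 0.3194.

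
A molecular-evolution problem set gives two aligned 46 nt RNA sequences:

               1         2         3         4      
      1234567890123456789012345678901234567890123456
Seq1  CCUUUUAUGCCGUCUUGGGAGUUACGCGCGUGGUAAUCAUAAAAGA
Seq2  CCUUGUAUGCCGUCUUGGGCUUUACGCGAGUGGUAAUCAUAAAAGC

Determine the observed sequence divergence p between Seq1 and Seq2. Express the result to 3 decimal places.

The sequences differ at positions 5 (U/G), 20 (A/C), 21 (G/U), 29 (C/A), 46 (A/C).
There are 5 differences over 46 sites, so p = 5/46 = 0.109.

0.109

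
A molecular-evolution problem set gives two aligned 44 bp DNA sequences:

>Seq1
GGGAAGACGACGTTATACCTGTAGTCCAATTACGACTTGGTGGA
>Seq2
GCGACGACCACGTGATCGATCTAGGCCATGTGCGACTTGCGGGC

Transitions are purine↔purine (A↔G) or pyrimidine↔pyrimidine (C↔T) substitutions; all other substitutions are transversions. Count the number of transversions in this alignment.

14

Differing sites — 2:G/C (Tv); 5:A/C (Tv); 9:G/C (Tv); 14:T/G (Tv); 17:A/C (Tv); 18:C/G (Tv); 19:C/A (Tv); 21:G/C (Tv); 25:T/G (Tv); 29:A/T (Tv); 30:T/G (Tv); 32:A/G (Ti); 40:G/C (Tv); 41:T/G (Tv); 44:A/C (Tv).
Of the 15 differences, 1 transition and 14 transversions, so the answer is 14.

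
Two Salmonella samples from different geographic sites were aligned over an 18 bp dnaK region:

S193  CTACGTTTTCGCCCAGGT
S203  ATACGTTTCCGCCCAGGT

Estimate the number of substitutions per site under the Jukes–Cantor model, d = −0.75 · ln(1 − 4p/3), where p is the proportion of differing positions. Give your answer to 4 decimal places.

Differing sites — 1:C/A; 9:T/C.
p = 2/18 = 0.111111.
d = −0.75 · ln(1 − (4/3)·0.111111) = −0.75 · ln(0.851852) = −0.75 · (-0.160342) = 0.1203.

0.1203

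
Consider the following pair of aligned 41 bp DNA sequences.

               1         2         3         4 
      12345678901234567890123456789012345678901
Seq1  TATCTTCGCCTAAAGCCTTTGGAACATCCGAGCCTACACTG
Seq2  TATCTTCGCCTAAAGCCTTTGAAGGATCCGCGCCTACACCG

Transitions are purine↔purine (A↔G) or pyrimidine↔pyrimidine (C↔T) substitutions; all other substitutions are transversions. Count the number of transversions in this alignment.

The sequences differ at positions 22 (G/A, transition), 24 (A/G, transition), 25 (C/G, transversion), 31 (A/C, transversion), 40 (T/C, transition).
Of the 5 differences, 3 transitions and 2 transversions, so the answer is 2.

2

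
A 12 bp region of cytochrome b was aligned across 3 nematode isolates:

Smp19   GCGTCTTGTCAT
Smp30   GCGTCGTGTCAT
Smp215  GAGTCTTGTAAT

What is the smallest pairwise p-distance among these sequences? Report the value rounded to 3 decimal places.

0.083

Pairwise Hamming distances:
  Smp19 vs Smp30: 1
  Smp19 vs Smp215: 2
  Smp30 vs Smp215: 3
The smallest is 1 mismatch, between Smp19 and Smp30; p = 1/12 = 0.083.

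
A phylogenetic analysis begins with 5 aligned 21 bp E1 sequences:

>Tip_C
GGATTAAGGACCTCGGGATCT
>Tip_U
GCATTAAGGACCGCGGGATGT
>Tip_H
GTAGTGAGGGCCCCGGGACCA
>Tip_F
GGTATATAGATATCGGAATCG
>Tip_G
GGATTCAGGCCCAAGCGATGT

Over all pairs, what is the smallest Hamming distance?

Pairwise Hamming distances:
  Tip_C vs Tip_U: 3
  Tip_C vs Tip_H: 7
  Tip_C vs Tip_F: 8
  Tip_C vs Tip_G: 6
  Tip_U vs Tip_H: 8
  Tip_U vs Tip_F: 11
  Tip_U vs Tip_G: 6
  Tip_H vs Tip_F: 13
  Tip_H vs Tip_G: 10
  Tip_F vs Tip_G: 14
The smallest is 3, between Tip_C and Tip_U.

3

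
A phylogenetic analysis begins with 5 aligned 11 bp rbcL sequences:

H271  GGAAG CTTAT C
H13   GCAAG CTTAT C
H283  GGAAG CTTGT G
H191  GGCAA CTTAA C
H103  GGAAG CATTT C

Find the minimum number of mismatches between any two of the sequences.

Pairwise Hamming distances:
  H271 vs H13: 1
  H271 vs H283: 2
  H271 vs H191: 3
  H271 vs H103: 2
  H13 vs H283: 3
  H13 vs H191: 4
  H13 vs H103: 3
  H283 vs H191: 5
  H283 vs H103: 3
  H191 vs H103: 5
The smallest is 1, between H271 and H13.

1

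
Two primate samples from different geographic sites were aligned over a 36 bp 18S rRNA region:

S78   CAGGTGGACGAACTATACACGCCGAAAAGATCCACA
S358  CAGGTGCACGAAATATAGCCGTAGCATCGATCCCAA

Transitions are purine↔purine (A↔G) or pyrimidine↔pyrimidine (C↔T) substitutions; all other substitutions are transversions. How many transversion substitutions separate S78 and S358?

10

Mismatches occur at site 7 (G↔C, transversion), site 13 (C↔A, transversion), site 18 (C↔G, transversion), site 19 (A↔C, transversion), site 22 (C↔T, transition), site 23 (C↔A, transversion), site 25 (A↔C, transversion), site 27 (A↔T, transversion), site 28 (A↔C, transversion), site 34 (A↔C, transversion), site 35 (C↔A, transversion).
Of the 11 differences, 1 transition and 10 transversions, so the answer is 10.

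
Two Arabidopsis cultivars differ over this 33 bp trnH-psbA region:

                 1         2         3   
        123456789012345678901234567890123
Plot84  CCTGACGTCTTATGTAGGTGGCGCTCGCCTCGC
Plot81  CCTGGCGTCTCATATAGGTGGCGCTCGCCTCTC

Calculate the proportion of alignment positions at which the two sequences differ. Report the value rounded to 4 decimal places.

0.1212

Mismatches occur at site 5 (A/G), site 11 (T/C), site 14 (G/A), site 32 (G/T).
There are 4 differences over 33 sites, so p = 4/33 = 0.1212.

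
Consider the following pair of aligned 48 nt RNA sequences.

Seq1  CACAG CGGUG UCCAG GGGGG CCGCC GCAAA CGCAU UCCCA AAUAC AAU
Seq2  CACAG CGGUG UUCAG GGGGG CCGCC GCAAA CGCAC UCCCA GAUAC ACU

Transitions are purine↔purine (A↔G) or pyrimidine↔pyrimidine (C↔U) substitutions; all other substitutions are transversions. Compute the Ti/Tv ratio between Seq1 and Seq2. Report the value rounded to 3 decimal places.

The sequences differ at positions 12 (C/U, transition), 35 (U/C, transition), 41 (A/G, transition), 47 (A/C, transversion).
Of the 4 differences, 3 transitions and 1 transversion, so Ti/Tv = 3/1 = 3.000.

3.000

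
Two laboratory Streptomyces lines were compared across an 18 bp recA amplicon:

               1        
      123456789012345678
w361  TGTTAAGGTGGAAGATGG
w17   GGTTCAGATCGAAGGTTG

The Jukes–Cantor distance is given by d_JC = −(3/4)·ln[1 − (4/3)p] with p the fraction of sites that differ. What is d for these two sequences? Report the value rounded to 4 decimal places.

Differing sites — 1:T/G; 5:A/C; 8:G/A; 10:G/C; 15:A/G; 17:G/T.
p = 6/18 = 0.333333.
d = −0.75 · ln(1 − (4/3)·0.333333) = −0.75 · ln(0.555556) = −0.75 · (-0.587786) = 0.4408.

0.4408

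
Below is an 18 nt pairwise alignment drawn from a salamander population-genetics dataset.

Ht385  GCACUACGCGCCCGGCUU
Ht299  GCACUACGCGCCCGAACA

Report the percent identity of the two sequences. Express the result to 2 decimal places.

77.78%

The sequences differ at positions 15 (G/A), 16 (C/A), 17 (U/C), 18 (U/A).
14 of the 18 sites match, so the percent identity is 14/18 × 100 = 77.78%.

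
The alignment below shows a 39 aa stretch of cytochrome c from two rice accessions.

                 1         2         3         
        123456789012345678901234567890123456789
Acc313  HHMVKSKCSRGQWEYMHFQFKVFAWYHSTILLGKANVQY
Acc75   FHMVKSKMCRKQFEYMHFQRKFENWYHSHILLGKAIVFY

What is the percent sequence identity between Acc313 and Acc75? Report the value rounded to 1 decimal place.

Mismatches occur at site 1 (H→F), site 8 (C→M), site 9 (S→C), site 11 (G→K), site 13 (W→F), site 20 (F→R), site 22 (V→F), site 23 (F→E), site 24 (A→N), site 29 (T→H), site 36 (N→I), site 38 (Q→F).
27 of the 39 sites match, so the percent identity is 27/39 × 100 = 69.2%.

69.2%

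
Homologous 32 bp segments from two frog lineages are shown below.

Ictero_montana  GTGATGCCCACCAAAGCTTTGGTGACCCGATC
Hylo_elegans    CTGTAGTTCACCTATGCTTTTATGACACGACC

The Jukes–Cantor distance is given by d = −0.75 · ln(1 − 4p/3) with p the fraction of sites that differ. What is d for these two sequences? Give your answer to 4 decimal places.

The sequences differ at positions 1 (G/C), 4 (A/T), 5 (T/A), 7 (C/T), 8 (C/T), 13 (A/T), 15 (A/T), 21 (G/T), 22 (G/A), 27 (C/A), 31 (T/C).
p = 11/32 = 0.343750.
d = −0.75 · ln(1 − (4/3)·0.343750) = −0.75 · ln(0.541667) = −0.75 · (-0.613104) = 0.4598.

0.4598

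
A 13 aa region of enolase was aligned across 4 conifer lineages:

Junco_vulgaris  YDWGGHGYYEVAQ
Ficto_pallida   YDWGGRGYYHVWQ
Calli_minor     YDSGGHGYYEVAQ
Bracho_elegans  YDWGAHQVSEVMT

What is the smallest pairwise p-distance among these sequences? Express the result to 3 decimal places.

0.077

Pairwise Hamming distances:
  Junco_vulgaris vs Ficto_pallida: 3
  Junco_vulgaris vs Calli_minor: 1
  Junco_vulgaris vs Bracho_elegans: 6
  Ficto_pallida vs Calli_minor: 4
  Ficto_pallida vs Bracho_elegans: 8
  Calli_minor vs Bracho_elegans: 7
The smallest is 1 mismatch, between Junco_vulgaris and Calli_minor; p = 1/13 = 0.077.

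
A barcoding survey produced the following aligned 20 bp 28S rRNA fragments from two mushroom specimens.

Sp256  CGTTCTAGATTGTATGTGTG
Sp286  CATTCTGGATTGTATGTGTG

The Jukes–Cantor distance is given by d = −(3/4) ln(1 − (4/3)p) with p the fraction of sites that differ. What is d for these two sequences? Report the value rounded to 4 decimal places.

The sequences differ at positions 2 (G/A), 7 (A/G).
p = 2/20 = 0.100000.
d = −0.75 · ln(1 − (4/3)·0.100000) = −0.75 · ln(0.866667) = −0.75 · (-0.143100) = 0.1073.

0.1073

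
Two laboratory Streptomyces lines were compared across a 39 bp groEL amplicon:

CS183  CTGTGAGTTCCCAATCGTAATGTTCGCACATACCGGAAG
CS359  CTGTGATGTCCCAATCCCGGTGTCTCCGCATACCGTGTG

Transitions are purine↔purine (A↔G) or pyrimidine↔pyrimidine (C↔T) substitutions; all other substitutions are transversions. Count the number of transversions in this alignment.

6

The sequences differ at positions 7 (G/T, transversion), 8 (T/G, transversion), 17 (G/C, transversion), 18 (T/C, transition), 19 (A/G, transition), 20 (A/G, transition), 24 (T/C, transition), 25 (C/T, transition), 26 (G/C, transversion), 28 (A/G, transition), 36 (G/T, transversion), 37 (A/G, transition), 38 (A/T, transversion).
Of the 13 differences, 7 transitions and 6 transversions, so the answer is 6.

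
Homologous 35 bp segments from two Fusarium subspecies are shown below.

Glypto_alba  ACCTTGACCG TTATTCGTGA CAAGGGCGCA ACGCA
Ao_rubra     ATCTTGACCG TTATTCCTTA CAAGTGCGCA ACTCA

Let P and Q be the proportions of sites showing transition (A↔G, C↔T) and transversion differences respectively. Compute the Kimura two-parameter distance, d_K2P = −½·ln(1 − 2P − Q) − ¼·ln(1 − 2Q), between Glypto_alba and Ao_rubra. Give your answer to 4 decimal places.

0.1589

Differing sites — 2:C/T (Ti); 17:G/C (Tv); 19:G/T (Tv); 25:G/T (Tv); 33:G/T (Tv).
Of the 5 differences, 1 transition and 4 transversions over 35 sites: P = 1/35 = 0.028571, Q = 4/35 = 0.114286.
d = −0.5·ln(0.828572) − 0.25·ln(0.771428) = −0.5·(-0.188052) − 0.25·(-0.259512) = 0.1589.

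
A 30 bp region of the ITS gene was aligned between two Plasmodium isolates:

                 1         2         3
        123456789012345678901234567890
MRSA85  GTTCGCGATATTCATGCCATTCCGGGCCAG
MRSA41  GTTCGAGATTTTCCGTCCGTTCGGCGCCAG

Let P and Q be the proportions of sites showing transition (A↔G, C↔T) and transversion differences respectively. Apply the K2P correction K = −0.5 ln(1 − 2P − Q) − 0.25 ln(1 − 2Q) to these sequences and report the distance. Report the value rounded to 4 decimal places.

0.3355

Differing sites — 6:C/A (Tv); 10:A/T (Tv); 14:A/C (Tv); 15:T/G (Tv); 16:G/T (Tv); 19:A/G (Ti); 23:C/G (Tv); 25:G/C (Tv).
Of the 8 differences, 1 transition and 7 transversions over 30 sites: P = 1/30 = 0.033333, Q = 7/30 = 0.233333.
d = −0.5·ln(0.700001) − 0.25·ln(0.533334) = −0.5·(-0.356674) − 0.25·(-0.628607) = 0.3355.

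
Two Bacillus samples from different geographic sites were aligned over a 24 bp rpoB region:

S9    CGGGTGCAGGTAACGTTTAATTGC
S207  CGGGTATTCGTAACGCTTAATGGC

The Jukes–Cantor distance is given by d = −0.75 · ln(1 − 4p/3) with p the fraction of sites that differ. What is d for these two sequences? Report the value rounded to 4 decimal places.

0.3041

Mismatches occur at site 6 (G↔A), site 7 (C↔T), site 8 (A↔T), site 9 (G↔C), site 16 (T↔C), site 22 (T↔G).
p = 6/24 = 0.250000.
d = −0.75 · ln(1 − (4/3)·0.250000) = −0.75 · ln(0.666667) = −0.75 · (-0.405465) = 0.3041.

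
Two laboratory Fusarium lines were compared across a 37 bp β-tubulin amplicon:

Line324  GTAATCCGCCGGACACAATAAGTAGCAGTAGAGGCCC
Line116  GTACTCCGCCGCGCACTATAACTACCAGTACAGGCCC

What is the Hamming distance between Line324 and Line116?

7

Mismatches occur at site 4 (A→C), site 12 (G→C), site 13 (A→G), site 17 (A→T), site 22 (G→C), site 25 (G→C), site 31 (G→C).
That gives 7 mismatches out of 37 aligned sites, so the Hamming distance is 7.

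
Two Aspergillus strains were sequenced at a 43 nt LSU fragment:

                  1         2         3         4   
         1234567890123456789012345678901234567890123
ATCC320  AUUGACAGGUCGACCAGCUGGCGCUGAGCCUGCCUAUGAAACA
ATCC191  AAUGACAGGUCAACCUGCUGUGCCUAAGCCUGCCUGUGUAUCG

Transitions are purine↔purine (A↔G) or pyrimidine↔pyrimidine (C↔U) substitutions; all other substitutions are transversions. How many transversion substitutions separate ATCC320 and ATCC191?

7

Differing sites — 2:U/A (Tv); 12:G/A (Ti); 16:A/U (Tv); 21:G/U (Tv); 22:C/G (Tv); 23:G/C (Tv); 26:G/A (Ti); 36:A/G (Ti); 39:A/U (Tv); 41:A/U (Tv); 43:A/G (Ti).
Of the 11 differences, 4 transitions and 7 transversions, so the answer is 7.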